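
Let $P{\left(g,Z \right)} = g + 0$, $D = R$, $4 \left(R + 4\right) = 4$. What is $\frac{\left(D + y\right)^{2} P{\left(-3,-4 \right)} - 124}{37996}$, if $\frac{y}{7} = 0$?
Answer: $- \frac{151}{37996} \approx -0.0039741$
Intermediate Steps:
$y = 0$ ($y = 7 \cdot 0 = 0$)
$R = -3$ ($R = -4 + \frac{1}{4} \cdot 4 = -4 + 1 = -3$)
$D = -3$
$P{\left(g,Z \right)} = g$
$\frac{\left(D + y\right)^{2} P{\left(-3,-4 \right)} - 124}{37996} = \frac{\left(-3 + 0\right)^{2} \left(-3\right) - 124}{37996} = \left(\left(-3\right)^{2} \left(-3\right) - 124\right) \frac{1}{37996} = \left(9 \left(-3\right) - 124\right) \frac{1}{37996} = \left(-27 - 124\right) \frac{1}{37996} = \left(-151\right) \frac{1}{37996} = - \frac{151}{37996}$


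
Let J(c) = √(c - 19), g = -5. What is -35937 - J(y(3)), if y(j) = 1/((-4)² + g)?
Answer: -35937 - 4*I*√143/11 ≈ -35937.0 - 4.3485*I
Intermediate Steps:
y(j) = 1/11 (y(j) = 1/((-4)² - 5) = 1/(16 - 5) = 1/11)
J(c) = √(-19 + c)
-35937 - J(y(3)) = -35937 - √(-19 + 1/11) = -35937 - √(-208/11) = -35937 - 4*I*√143/11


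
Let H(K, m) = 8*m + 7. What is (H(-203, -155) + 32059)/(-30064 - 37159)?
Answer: -30826/67223 ≈ -0.45856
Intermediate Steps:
H(K, m) = 7 + 8*m
(H(-203, -155) + 32059)/(-30064 - 37159) = ((7 + 8*(-155)) + 32059)/(-30064 - 37159) = ((7 - 1240) + 32059)/(-67223) = (-1233 + 32059)*(-1/67223) = 30826*(-1/67223) = -30826/67223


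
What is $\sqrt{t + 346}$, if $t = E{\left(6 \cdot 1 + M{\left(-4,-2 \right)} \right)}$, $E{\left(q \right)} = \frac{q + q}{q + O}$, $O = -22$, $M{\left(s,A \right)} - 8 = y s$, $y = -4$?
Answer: $\frac{\sqrt{1414}}{2} \approx 18.802$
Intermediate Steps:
$M{\left(s,A \right)} = 8 - 4 s$
$E{\left(q \right)} = \frac{2 q}{-22 + q}$ ($E{\left(q \right)} = \frac{q + q}{q - 22} = \frac{2 q}{-22 + q}$)
$t = \frac{15}{2}$ ($t = \frac{2 \left(6 \cdot 1 + \left(8 - -16\right)\right)}{-22 + \left(6 \cdot 1 + \left(8 - -16\right)\right)} = \frac{2 \left(6 + \left(8 + 16\right)\right)}{-22 + \left(6 + \left(8 + 16\right)\right)} = \frac{2 \left(6 + 24\right)}{-22 + \left(6 + 24\right)} = 2 \cdot 30 \frac{1}{-22 + 30} = 2 \cdot 30 \cdot \frac{1}{8} = \frac{15}{2} \approx 7.5$)
$\sqrt{t + 346} = \sqrt{\frac{15}{2} + 346} = \sqrt{\frac{707}{2}} = \frac{\sqrt{1414}}{2}$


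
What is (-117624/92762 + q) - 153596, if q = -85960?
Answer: -11110905648/46381 ≈ -2.3956e+5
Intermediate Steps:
(-117624/92762 + q) - 153596 = (-117624/92762 - 85960) - 153596 = (-117624*1/92762 - 85960) - 153596 = (-58812/46381 - 85960) - 153596 = -3986969572/46381 - 153596 = -11110905648/46381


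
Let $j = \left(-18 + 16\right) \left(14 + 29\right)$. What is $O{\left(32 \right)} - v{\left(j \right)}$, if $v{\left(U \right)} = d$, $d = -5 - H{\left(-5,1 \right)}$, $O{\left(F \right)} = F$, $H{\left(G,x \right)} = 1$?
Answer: $38$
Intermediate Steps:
$j = -86$ ($j = \left(-2\right) 43 = -86$)
$d = -6$ ($d = -5 - 1 = -6$)
$v{\left(U \right)} = -6$
$O{\left(32 \right)} - v{\left(j \right)} = 32 - -6 = 32 + 6 = 38$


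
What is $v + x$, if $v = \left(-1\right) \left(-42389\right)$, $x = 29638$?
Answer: $72027$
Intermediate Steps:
$v = 42389$
$v + x = 42389 + 29638 = 72027$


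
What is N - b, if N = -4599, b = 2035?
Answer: -6634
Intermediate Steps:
N - b = -4599 - 1*2035 = -4599 - 2035 = -6634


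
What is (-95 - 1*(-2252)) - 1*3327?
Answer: -1170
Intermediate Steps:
(-95 - 1*(-2252)) - 1*3327 = (-95 + 2252) - 3327 = 2157 - 3327 = -1170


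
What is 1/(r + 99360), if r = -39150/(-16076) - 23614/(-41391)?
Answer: 332700858/33058157289037 ≈ 1.0064e-5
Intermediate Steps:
r = 1000038157/332700858 (r = -39150*(-1/16076) - 23614*(-1/41391) = 19575/8038 + 23614/41391 = 1000038157/332700858 ≈ 3.0058)
1/(r + 99360) = 1/(1000038157/332700858 + 99360) = 1/(33058157289037/332700858) = 332700858/33058157289037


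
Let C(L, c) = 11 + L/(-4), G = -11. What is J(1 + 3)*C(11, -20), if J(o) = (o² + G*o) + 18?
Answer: -165/2 ≈ -82.500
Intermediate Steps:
J(o) = 18 + o² - 11*o (J(o) = (o² - 11*o) + 18 = 18 + o² - 11*o)
C(L, c) = 11 - L/4 (C(L, c) = 11 + L*(-¼) = 11 - L/4)
J(1 + 3)*C(11, -20) = (18 + (1 + 3)² - 11*(1 + 3))*(11 - ¼*11) = (18 + 4² - 11*4)*(11 - 11/4) = (18 + 16 - 44)*(33/4) = -10*33/4 = -165/2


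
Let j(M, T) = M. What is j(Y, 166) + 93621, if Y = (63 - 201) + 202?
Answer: 93685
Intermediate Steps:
Y = 64 (Y = -138 + 202 = 64)
j(Y, 166) + 93621 = 64 + 93621 = 93685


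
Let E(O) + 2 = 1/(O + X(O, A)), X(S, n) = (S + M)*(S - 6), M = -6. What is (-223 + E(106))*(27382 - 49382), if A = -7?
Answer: 25012339000/5053 ≈ 4.9500e+6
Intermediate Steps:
X(S, n) = (-6 + S)² (X(S, n) = (S - 6)*(S - 6) = (-6 + S)*(-6 + S) = (-6 + S)²)
E(O) = -2 + 1/(36 + O² - 11*O) (E(O) = -2 + 1/(O + (36 + O² - 12*O)) = -2 + 1/(36 + O² - 11*O))
(-223 + E(106))*(27382 - 49382) = (-223 + (-71 - 2*106² + 22*106)/(36 + 106² - 11*106))*(27382 - 49382) = (-223 + (-71 - 2*11236 + 2332)/(36 + 11236 - 1166))*(-22000) = (-223 + (-71 - 22472 + 2332)/10106)*(-22000) = (-223 + (1/10106)*(-20211))*(-22000) = (-223 - 20211/10106)*(-22000) = -2273849/10106*(-22000) = 25012339000/5053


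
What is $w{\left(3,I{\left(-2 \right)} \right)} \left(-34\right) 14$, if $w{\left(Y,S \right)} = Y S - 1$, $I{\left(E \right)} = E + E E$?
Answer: $-2380$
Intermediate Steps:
$I{\left(E \right)} = E + E^{2}$
$w{\left(Y,S \right)} = -1 + S Y$ ($w{\left(Y,S \right)} = S Y - 1 = -1 + S Y$)
$w{\left(3,I{\left(-2 \right)} \right)} \left(-34\right) 14 = \left(-1 + - 2 \left(1 - 2\right) 3\right) \left(-34\right) 14 = \left(-1 + \left(-2\right) \left(-1\right) 3\right) \left(-34\right) 14 = \left(-1 + 2 \cdot 3\right) \left(-34\right) 14 = \left(-1 + 6\right) \left(-34\right) 14 = 5 \left(-34\right) 14 = \left(-170\right) 14 = -2380$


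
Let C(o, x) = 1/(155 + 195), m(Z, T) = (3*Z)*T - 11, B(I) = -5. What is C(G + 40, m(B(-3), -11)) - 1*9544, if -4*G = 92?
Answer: -3340399/350 ≈ -9544.0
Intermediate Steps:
G = -23 (G = -1/4*92 = -23)
m(Z, T) = -11 + 3*T*Z (m(Z, T) = 3*T*Z - 11 = -11 + 3*T*Z)
C(o, x) = 1/350
C(G + 40, m(B(-3), -11)) - 1*9544 = 1/350 - 1*9544 = 1/350 - 9544 = -3340399/350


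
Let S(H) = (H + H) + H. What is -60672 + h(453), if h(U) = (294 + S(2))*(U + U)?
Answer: 211128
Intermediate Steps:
S(H) = 3*H (S(H) = 2*H + H = 3*H)
h(U) = 600*U (h(U) = (294 + 3*2)*(U + U) = (294 + 6)*(2*U) = 300*(2*U) = 600*U)
-60672 + h(453) = -60672 + 600*453 = -60672 + 271800 = 211128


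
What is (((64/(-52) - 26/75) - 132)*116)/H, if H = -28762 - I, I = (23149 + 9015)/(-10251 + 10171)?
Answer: 60430432/110603805 ≈ 0.54637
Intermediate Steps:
I = -8041/20 (I = 32164/(-80) = 32164*(-1/80) = -8041/20 ≈ -402.05)
H = -567199/20 (H = -28762 - 1*(-8041/20) = -28762 + 8041/20 = -567199/20 ≈ -28360.)
(((64/(-52) - 26/75) - 132)*116)/H = (((64/(-52) - 26/75) - 132)*116)/(-567199/20) = (((64*(-1/52) - 26*1/75) - 132)*116)*(-20/567199) = (((-16/13 - 26/75) - 132)*116)*(-20/567199) = ((-1538/975 - 132)*116)*(-20/567199) = -130238/975*116*(-20/567199) = -15107608/975*(-20/567199) = 60430432/110603805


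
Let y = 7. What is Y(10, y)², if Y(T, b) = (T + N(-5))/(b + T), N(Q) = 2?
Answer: 144/289 ≈ 0.49827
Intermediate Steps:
Y(T, b) = (2 + T)/(T + b) (Y(T, b) = (T + 2)/(b + T) = (2 + T)/(T + b))
Y(10, y)² = ((2 + 10)/(10 + 7))² = (12/17)² = 144/289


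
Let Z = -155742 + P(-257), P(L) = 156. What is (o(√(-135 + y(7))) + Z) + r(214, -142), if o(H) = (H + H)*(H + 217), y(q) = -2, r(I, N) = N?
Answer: -156002 + 434*I*√137 ≈ -1.56e+5 + 5079.8*I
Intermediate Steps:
Z = -155586 (Z = -155742 + 156 = -155586)
o(H) = 2*H*(217 + H) (o(H) = (2*H)*(217 + H) = 2*H*(217 + H))
(o(√(-135 + y(7))) + Z) + r(214, -142) = (2*√(-135 - 2)*(217 + √(-135 - 2)) - 155586) - 142 = (2*√(-137)*(217 + √(-137)) - 155586) - 142 = (2*(I*√137)*(217 + I*√137) - 155586) - 142 = (2*I*√137*(217 + I*√137) - 155586) - 142 = (-155586 + 2*I*√137*(217 + I*√137)) - 142 = -155728 + 2*I*√137*(217 + I*√137)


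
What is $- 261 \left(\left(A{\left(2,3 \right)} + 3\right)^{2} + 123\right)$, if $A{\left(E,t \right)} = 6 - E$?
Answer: $-44892$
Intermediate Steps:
$- 261 \left(\left(A{\left(2,3 \right)} + 3\right)^{2} + 123\right) = - 261 \left(\left(\left(6 - 2\right) + 3\right)^{2} + 123\right) = - 261 \left(\left(4 + 3\right)^{2} + 123\right) = - 261 \left(7^{2} + 123\right) = - 261 \left(49 + 123\right) = \left(-261\right) 172 = -44892$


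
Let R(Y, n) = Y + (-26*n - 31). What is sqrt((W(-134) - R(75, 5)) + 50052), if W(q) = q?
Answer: 6*sqrt(1389) ≈ 223.62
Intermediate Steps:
R(Y, n) = -31 + Y - 26*n (R(Y, n) = Y + (-31 - 26*n) = -31 + Y - 26*n)
sqrt((W(-134) - R(75, 5)) + 50052) = sqrt((-134 - (-31 + 75 - 26*5)) + 50052) = sqrt((-134 - (-31 + 75 - 130)) + 50052) = sqrt((-134 - 1*(-86)) + 50052) = sqrt((-134 + 86) + 50052) = sqrt(-48 + 50052) = sqrt(50004) = 6*sqrt(1389)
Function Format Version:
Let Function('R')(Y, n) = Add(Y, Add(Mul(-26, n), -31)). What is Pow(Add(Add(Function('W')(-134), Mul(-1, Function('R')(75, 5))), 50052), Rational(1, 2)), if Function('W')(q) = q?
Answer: Mul(6, Pow(1389, Rational(1, 2))) ≈ 223.62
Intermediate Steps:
Function('R')(Y, n) = Add(-31, Y, Mul(-26, n)) (Function('R')(Y, n) = Add(Y, Add(-31, Mul(-26, n))) = Add(-31, Y, Mul(-26, n)))
Pow(Add(Add(Function('W')(-134), Mul(-1, Function('R')(75, 5))), 50052), Rational(1, 2)) = Pow(Add(Add(-134, Mul(-1, Add(-31, 75, Mul(-26, 5)))), 50052), Rational(1, 2)) = Pow(Add(Add(-134, Mul(-1, Add(-31, 75, -130))), 50052), Rational(1, 2)) = Pow(Add(Add(-134, Mul(-1, -86)), 50052), Rational(1, 2)) = Pow(Add(Add(-134, 86), 50052), Rational(1, 2)) = Pow(Add(-48, 50052), Rational(1, 2)) = Pow(50004, Rational(1, 2)) = Mul(6, Pow(1389, Rational(1, 2)))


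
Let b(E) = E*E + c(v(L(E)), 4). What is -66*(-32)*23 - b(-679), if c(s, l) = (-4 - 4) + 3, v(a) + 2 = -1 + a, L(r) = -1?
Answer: -412460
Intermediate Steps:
v(a) = -3 + a (v(a) = -2 + (-1 + a) = -3 + a)
c(s, l) = -5 (c(s, l) = -8 + 3 = -5)
b(E) = -5 + E**2 (b(E) = E*E - 5 = E**2 - 5 = -5 + E**2)
-66*(-32)*23 - b(-679) = -66*(-32)*23 - (-5 + (-679)**2) = 2112*23 - (-5 + 461041) = 48576 - 1*461036 = 48576 - 461036 = -412460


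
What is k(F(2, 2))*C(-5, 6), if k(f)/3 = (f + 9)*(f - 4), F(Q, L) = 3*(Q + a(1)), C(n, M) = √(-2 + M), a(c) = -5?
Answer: 0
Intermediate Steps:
F(Q, L) = -15 + 3*Q (F(Q, L) = 3*(Q - 5) = 3*(-5 + Q) = -15 + 3*Q)
k(f) = 3*(-4 + f)*(9 + f) (k(f) = 3*((f + 9)*(f - 4)) = 3*((9 + f)*(-4 + f)) = 3*((-4 + f)*(9 + f)) = 3*(-4 + f)*(9 + f))
k(F(2, 2))*C(-5, 6) = (-108 + 3*(-15 + 3*2)² + 15*(-15 + 3*2))*√(-2 + 6) = (-108 + 3*(-15 + 6)² + 15*(-15 + 6))*√4 = (-108 + 3*(-9)² + 15*(-9))*2 = (-108 + 3*81 - 135)*2 = (-108 + 243 - 135)*2 = 0*2 = 0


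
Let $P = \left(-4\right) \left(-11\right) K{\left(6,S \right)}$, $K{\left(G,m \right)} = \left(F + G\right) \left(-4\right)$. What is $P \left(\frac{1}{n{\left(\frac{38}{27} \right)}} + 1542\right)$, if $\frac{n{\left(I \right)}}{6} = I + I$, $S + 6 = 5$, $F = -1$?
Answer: $- \frac{25783230}{19} \approx -1.357 \cdot 10^{6}$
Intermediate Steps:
$S = -1$ ($S = -6 + 5 = -1$)
$K{\left(G,m \right)} = 4 - 4 G$ ($K{\left(G,m \right)} = \left(-1 + G\right) \left(-4\right) = 4 - 4 G$)
$n{\left(I \right)} = 12 I$ ($n{\left(I \right)} = 6 \left(I + I\right) = 6 \cdot 2 I = 12 I$)
$P = -880$ ($P = \left(-4\right) \left(-11\right) \left(4 - 24\right) = 44 \left(4 - 24\right) = 44 \left(-20\right) = -880$)
$P \left(\frac{1}{n{\left(\frac{38}{27} \right)}} + 1542\right) = - 880 \left(\frac{1}{12 \cdot \frac{38}{27}} + 1542\right) = - 880 \left(\frac{1}{\frac{152}{9}} + 1542\right) = - 880 \left(\frac{9}{152} + 1542\right) = \left(-880\right) \frac{234393}{152} = - \frac{25783230}{19}$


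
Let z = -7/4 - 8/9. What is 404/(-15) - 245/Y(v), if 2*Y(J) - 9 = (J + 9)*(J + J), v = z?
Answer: -1670092/238845 ≈ -6.9924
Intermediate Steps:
z = -95/36 (z = -7*1/4 - 8*1/9 = -7/4 - 8/9 = -95/36 ≈ -2.6389)
v = -95/36 ≈ -2.6389
Y(J) = 9/2 + J*(9 + J) (Y(J) = 9/2 + ((J + 9)*(J + J))/2 = 9/2 + ((9 + J)*(2*J))/2 = 9/2 + (2*J*(9 + J))/2 = 9/2 + J*(9 + J))
404/(-15) - 245/Y(v) = 404/(-15) - 245/(9/2 + (-95/36)**2 + 9*(-95/36)) = 404*(-1/15) - 245/(9/2 + 9025/1296 - 95/4) = -404/15 - 245/(-15923/1296) = -404/15 - 245*(-1296/15923) = -404/15 + 317520/15923 = -1670092/238845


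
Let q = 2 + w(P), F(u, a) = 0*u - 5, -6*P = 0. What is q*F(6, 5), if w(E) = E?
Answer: -10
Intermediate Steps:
P = 0 (P = -1/6*0 = 0)
F(u, a) = -5 (F(u, a) = 0 - 5 = -5)
q = 2 (q = 2 + 0 = 2)
q*F(6, 5) = 2*(-5) = -10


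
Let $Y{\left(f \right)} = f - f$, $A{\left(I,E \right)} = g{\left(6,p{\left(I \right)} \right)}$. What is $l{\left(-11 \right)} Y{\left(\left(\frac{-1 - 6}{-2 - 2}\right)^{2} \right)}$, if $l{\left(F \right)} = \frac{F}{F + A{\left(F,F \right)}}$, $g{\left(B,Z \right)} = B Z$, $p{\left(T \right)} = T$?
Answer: $0$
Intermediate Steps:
$A{\left(I,E \right)} = 6 I$
$Y{\left(f \right)} = 0$
$l{\left(F \right)} = \frac{1}{7}$ ($l{\left(F \right)} = \frac{F}{F + 6 F} = \frac{F}{7 F} = F \frac{1}{7 F} = \frac{1}{7}$)
$l{\left(-11 \right)} Y{\left(\left(\frac{-1 - 6}{-2 - 2}\right)^{2} \right)} = \frac{1}{7} \cdot 0 = 0$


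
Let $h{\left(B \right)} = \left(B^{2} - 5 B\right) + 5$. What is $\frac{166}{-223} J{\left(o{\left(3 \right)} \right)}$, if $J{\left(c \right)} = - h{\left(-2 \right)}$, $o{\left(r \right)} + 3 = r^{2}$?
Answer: $\frac{3154}{223} \approx 14.143$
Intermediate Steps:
$h{\left(B \right)} = 5 + B^{2} - 5 B$
$o{\left(r \right)} = -3 + r^{2}$
$J{\left(c \right)} = -19$ ($J{\left(c \right)} = - (5 + \left(-2\right)^{2} - -10) = - (5 + 4 + 10) = \left(-1\right) 19 = -19$)
$\frac{166}{-223} J{\left(o{\left(3 \right)} \right)} = \frac{166}{-223} \left(-19\right) = 166 \left(- \frac{1}{223}\right) \left(-19\right) = \left(- \frac{166}{223}\right) \left(-19\right) = \frac{3154}{223}$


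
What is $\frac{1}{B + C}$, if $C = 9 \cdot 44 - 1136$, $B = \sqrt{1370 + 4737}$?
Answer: $- \frac{740}{541493} - \frac{\sqrt{6107}}{541493} \approx -0.0015109$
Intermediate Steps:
$B = \sqrt{6107} \approx 78.147$
$C = -740$ ($C = 396 - 1136 = -740$)
$\frac{1}{B + C} = \frac{1}{\sqrt{6107} - 740} = \frac{1}{-740 + \sqrt{6107}}$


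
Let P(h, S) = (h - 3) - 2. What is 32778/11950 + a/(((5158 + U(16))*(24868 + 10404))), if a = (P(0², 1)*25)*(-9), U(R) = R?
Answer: 2990955430467/1090421534800 ≈ 2.7429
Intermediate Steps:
P(h, S) = -5 + h (P(h, S) = (-3 + h) - 2 = -5 + h)
a = 1125 (a = ((-5 + 0²)*25)*(-9) = ((-5 + 0)*25)*(-9) = -5*25*(-9) = -125*(-9) = 1125)
32778/11950 + a/(((5158 + U(16))*(24868 + 10404))) = 32778/11950 + 1125/(((5158 + 16)*(24868 + 10404))) = 32778*(1/11950) + 1125/((5174*35272)) = 16389/5975 + 1125/182497328 = 2990955430467/1090421534800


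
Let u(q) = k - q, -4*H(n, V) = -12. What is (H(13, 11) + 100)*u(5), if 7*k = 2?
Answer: -3399/7 ≈ -485.57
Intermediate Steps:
k = 2/7 (k = (1/7)*2 = 2/7 ≈ 0.28571)
H(n, V) = 3 (H(n, V) = -1/4*(-12) = 3)
u(q) = 2/7 - q
(H(13, 11) + 100)*u(5) = (3 + 100)*(2/7 - 1*5) = 103*(2/7 - 5) = 103*(-33/7) = -3399/7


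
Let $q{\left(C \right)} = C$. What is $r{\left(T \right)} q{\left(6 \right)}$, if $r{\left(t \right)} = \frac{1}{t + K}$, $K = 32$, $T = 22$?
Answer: $\frac{1}{9} \approx 0.11111$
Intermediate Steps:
$r{\left(t \right)} = \frac{1}{32 + t}$ ($r{\left(t \right)} = \frac{1}{t + 32} = \frac{1}{32 + t}$)
$r{\left(T \right)} q{\left(6 \right)} = \frac{1}{32 + 22} \cdot 6 = \frac{1}{54} \cdot 6 = \frac{1}{9}$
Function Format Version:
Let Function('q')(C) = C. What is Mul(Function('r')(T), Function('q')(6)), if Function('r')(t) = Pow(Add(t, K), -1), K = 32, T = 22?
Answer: Rational(1, 9) ≈ 0.11111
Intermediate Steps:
Function('r')(t) = Pow(Add(32, t), -1) (Function('r')(t) = Pow(Add(t, 32), -1) = Pow(Add(32, t), -1))
Mul(Function('r')(T), Function('q')(6)) = Mul(Pow(Add(32, 22), -1), 6) = Mul(Pow(54, -1), 6) = Mul(Rational(1, 54), 6) = Rational(1, 9)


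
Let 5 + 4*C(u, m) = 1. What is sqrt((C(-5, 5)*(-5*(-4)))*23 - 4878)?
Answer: I*sqrt(5338) ≈ 73.062*I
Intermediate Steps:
C(u, m) = -1 (C(u, m) = -5/4 + (1/4)*1 = -5/4 + 1/4 = -1)
sqrt((C(-5, 5)*(-5*(-4)))*23 - 4878) = sqrt(-(-5)*(-4)*23 - 4878) = sqrt(-1*20*23 - 4878) = sqrt(-20*23 - 4878) = sqrt(-460 - 4878) = sqrt(-5338) = I*sqrt(5338)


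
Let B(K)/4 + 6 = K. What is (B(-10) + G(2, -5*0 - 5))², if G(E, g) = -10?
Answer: 5476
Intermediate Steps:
B(K) = -24 + 4*K
(B(-10) + G(2, -5*0 - 5))² = ((-24 + 4*(-10)) - 10)² = ((-24 - 40) - 10)² = (-64 - 10)² = (-74)² = 5476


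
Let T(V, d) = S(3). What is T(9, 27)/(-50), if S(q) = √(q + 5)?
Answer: -√2/25 ≈ -0.056569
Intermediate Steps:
S(q) = √(5 + q)
T(V, d) = 2*√2 (T(V, d) = √(5 + 3) = √8 = 2*√2)
T(9, 27)/(-50) = (2*√2)/(-50) = (2*√2)*(-1/50) = -√2/25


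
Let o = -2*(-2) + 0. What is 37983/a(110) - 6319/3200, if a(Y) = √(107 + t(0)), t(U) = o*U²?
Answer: -6319/3200 + 37983*√107/107 ≈ 3670.0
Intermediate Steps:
o = 4 (o = 4 + 0 = 4)
t(U) = 4*U²
a(Y) = √107 (a(Y) = √(107 + 4*0²) = √(107 + 4*0) = √(107 + 0) = √107)
37983/a(110) - 6319/3200 = 37983/(√107) - 6319/3200 = 37983*(√107/107) - 6319*1/3200 = 37983*√107/107 - 6319/3200 = -6319/3200 + 37983*√107/107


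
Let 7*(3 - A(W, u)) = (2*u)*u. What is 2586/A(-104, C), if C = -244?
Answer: -18102/119051 ≈ -0.15205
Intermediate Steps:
A(W, u) = 3 - 2*u²/7 (A(W, u) = 3 - 2*u*u/7 = 3 - 2*u²/7)
2586/A(-104, C) = 2586/(3 - 2/7*(-244)²) = 2586/(3 - 2/7*59536) = 2586/(3 - 119072/7) = 2586/(-119051/7) = 2586*(-7/119051) = -18102/119051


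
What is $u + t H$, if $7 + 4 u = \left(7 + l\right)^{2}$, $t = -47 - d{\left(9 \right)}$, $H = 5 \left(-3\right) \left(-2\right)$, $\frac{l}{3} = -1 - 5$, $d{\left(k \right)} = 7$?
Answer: $- \frac{3183}{2} \approx -1591.5$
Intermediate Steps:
$l = -18$ ($l = 3 \left(-1 - 5\right) = 3 \left(-6\right) = -18$)
$H = 30$ ($H = \left(-15\right) \left(-2\right) = 30$)
$t = -54$ ($t = -47 - 7 = -54$)
$u = \frac{57}{2}$ ($u = - \frac{7}{4} + \frac{\left(7 - 18\right)^{2}}{4} = - \frac{7}{4} + \frac{\left(-11\right)^{2}}{4} = - \frac{7}{4} + \frac{1}{4} \cdot 121 = - \frac{7}{4} + \frac{121}{4} = \frac{57}{2} \approx 28.5$)
$u + t H = \frac{57}{2} - 1620 = - \frac{3183}{2}$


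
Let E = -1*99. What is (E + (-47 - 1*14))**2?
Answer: 25600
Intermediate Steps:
E = -99
(E + (-47 - 1*14))**2 = (-99 + (-47 - 1*14))**2 = (-99 + (-47 - 14))**2 = (-99 - 61)**2 = (-160)**2 = 25600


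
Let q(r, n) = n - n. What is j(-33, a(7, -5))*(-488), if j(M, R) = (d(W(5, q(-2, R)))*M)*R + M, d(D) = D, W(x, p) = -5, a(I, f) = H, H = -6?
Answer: 499224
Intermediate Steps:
a(I, f) = -6
q(r, n) = 0
j(M, R) = M - 5*M*R (j(M, R) = (-5*M)*R + M = -5*M*R + M = M - 5*M*R)
j(-33, a(7, -5))*(-488) = -33*(1 - 5*(-6))*(-488) = -33*(1 + 30)*(-488) = -33*31*(-488) = -1023*(-488) = 499224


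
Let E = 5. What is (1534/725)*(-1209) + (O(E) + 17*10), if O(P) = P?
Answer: -1727731/725 ≈ -2383.1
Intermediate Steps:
(1534/725)*(-1209) + (O(E) + 17*10) = (1534/725)*(-1209) + (5 + 17*10) = (1534*(1/725))*(-1209) + (5 + 170) = (1534/725)*(-1209) + 175 = -1854606/725 + 175 = -1727731/725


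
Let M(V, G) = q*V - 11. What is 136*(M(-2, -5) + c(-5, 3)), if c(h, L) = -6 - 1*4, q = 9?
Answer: -5304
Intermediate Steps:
M(V, G) = -11 + 9*V (M(V, G) = 9*V - 11 = -11 + 9*V)
c(h, L) = -10 (c(h, L) = -6 - 4 = -10)
136*(M(-2, -5) + c(-5, 3)) = 136*((-11 + 9*(-2)) - 10) = 136*((-11 - 18) - 10) = 136*(-29 - 10) = 136*(-39) = -5304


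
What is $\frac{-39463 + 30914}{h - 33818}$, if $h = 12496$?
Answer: $\frac{8549}{21322} \approx 0.40095$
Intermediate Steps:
$\frac{-39463 + 30914}{h - 33818} = \frac{-39463 + 30914}{12496 - 33818} = - \frac{8549}{-21322} = \left(-8549\right) \left(- \frac{1}{21322}\right) = \frac{8549}{21322}$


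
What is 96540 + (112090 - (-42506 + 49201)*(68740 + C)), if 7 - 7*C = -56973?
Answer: -514502970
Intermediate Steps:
C = 8140 (C = 1 - 1/7*(-56973) = 1 + 8139 = 8140)
96540 + (112090 - (-42506 + 49201)*(68740 + C)) = 96540 + (112090 - (-42506 + 49201)*(68740 + 8140)) = 96540 + (112090 - 6695*76880) = 96540 + (112090 - 1*514711600) = 96540 + (112090 - 514711600) = 96540 - 514599510 = -514502970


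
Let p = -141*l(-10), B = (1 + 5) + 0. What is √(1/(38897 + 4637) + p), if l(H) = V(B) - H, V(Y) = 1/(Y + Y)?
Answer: I*√2694513574009/43534 ≈ 37.706*I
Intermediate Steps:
B = 6 (B = 6 + 0 = 6)
V(Y) = 1/(2*Y)
l(H) = 1/12 - H (l(H) = (½)/6 - H = (½)*(⅙) - H = 1/12 - H)
p = -5687/4 (p = -141*(1/12 - 1*(-10)) = -141*(1/12 + 10) = -141*121/12 = -5687/4 ≈ -1421.8)
√(1/(38897 + 4637) + p) = √(1/(38897 + 4637) - 5687/4) = √(1/43534 - 5687/4) = √(-123788927/87068) = I*√2694513574009/43534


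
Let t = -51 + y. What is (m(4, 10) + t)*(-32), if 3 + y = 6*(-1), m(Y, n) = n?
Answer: 1600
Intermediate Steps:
y = -9 (y = -3 + 6*(-1) = -3 - 6 = -9)
t = -60 (t = -51 - 9 = -60)
(m(4, 10) + t)*(-32) = (10 - 60)*(-32) = -50*(-32) = 1600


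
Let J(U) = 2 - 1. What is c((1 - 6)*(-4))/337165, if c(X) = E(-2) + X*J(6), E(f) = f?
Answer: 18/337165 ≈ 5.3386e-5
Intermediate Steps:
J(U) = 1
c(X) = -2 + X (c(X) = -2 + X*1 = -2 + X)
c((1 - 6)*(-4))/337165 = (-2 + (1 - 6)*(-4))/337165 = (-2 - 5*(-4))*(1/337165) = (-2 + 20)*(1/337165) = 18*(1/337165) = 18/337165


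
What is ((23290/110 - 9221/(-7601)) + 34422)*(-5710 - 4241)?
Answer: -2619702071082/7601 ≈ -3.4465e+8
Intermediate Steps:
((23290/110 - 9221/(-7601)) + 34422)*(-5710 - 4241) = ((23290*(1/110) - 9221*(-1/7601)) + 34422)*(-9951) = ((2329/11 + 9221/7601) + 34422)*(-9951) = (1618560/7601 + 34422)*(-9951) = (263260182/7601)*(-9951) = -2619702071082/7601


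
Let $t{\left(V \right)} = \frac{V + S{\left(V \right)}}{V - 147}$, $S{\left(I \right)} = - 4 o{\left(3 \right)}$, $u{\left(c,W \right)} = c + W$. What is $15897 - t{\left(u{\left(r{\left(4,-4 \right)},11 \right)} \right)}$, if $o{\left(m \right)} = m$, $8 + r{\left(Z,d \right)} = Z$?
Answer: $\frac{445115}{28} \approx 15897.0$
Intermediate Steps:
$r{\left(Z,d \right)} = -8 + Z$
$u{\left(c,W \right)} = W + c$
$S{\left(I \right)} = -12$ ($S{\left(I \right)} = \left(-4\right) 3 = -12$)
$t{\left(V \right)} = \frac{-12 + V}{-147 + V}$ ($t{\left(V \right)} = \frac{V - 12}{V - 147} = \frac{-12 + V}{V - 147} = \frac{-12 + V}{-147 + V}$)
$15897 - t{\left(u{\left(r{\left(4,-4 \right)},11 \right)} \right)} = 15897 - \frac{-12 + \left(11 + \left(-8 + 4\right)\right)}{-147 + \left(11 + \left(-8 + 4\right)\right)} = 15897 - \frac{-12 + \left(11 - 4\right)}{-147 + \left(11 - 4\right)} = 15897 - \frac{-12 + 7}{-147 + 7} = 15897 - \frac{1}{-140} \left(-5\right) = 15897 - \left(- \frac{1}{140}\right) \left(-5\right) = 15897 - \frac{1}{28} = \frac{445115}{28}$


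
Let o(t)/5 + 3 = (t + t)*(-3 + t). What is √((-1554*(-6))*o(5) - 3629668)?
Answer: 2*I*√709282 ≈ 1684.4*I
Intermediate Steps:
o(t) = -15 + 10*t*(-3 + t) (o(t) = -15 + 5*((t + t)*(-3 + t)) = -15 + 5*((2*t)*(-3 + t)) = -15 + 5*(2*t*(-3 + t)) = -15 + 10*t*(-3 + t))
√((-1554*(-6))*o(5) - 3629668) = √((-1554*(-6))*(-15 - 30*5 + 10*5²) - 3629668) = √((-74*(-126))*(-15 - 150 + 10*25) - 3629668) = √(9324*(-15 - 150 + 250) - 3629668) = √(9324*85 - 3629668) = √(792540 - 3629668) = √(-2837128) = 2*I*√709282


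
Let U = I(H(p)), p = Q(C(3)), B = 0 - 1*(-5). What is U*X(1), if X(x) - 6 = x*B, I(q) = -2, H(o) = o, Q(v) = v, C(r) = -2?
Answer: -22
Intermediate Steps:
B = 5 (B = 0 + 5 = 5)
p = -2
X(x) = 6 + 5*x (X(x) = 6 + x*5 = 6 + 5*x)
U = -2
U*X(1) = -2*(6 + 5*1) = -2*(6 + 5) = -2*11 = -22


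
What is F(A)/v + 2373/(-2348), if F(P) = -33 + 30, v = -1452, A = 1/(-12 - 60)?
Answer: -143273/142054 ≈ -1.0086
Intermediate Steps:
A = -1/72 (A = 1/(-72) = -1/72 ≈ -0.013889)
F(P) = -3
F(A)/v + 2373/(-2348) = -3/(-1452) + 2373/(-2348) = -3*(-1/1452) + 2373*(-1/2348) = 1/484 - 2373/2348 = -143273/142054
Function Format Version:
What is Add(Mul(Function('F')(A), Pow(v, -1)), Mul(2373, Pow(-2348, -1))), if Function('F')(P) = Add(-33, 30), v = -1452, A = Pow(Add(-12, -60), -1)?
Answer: Rational(-143273, 142054) ≈ -1.0086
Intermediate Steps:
A = Rational(-1, 72) (A = Pow(-72, -1) = Rational(-1, 72) ≈ -0.013889)
Function('F')(P) = -3
Add(Mul(Function('F')(A), Pow(v, -1)), Mul(2373, Pow(-2348, -1))) = Add(Mul(-3, Pow(-1452, -1)), Mul(2373, Pow(-2348, -1))) = Add(Mul(-3, Rational(-1, 1452)), Mul(2373, Rational(-1, 2348))) = Add(Rational(1, 484), Rational(-2373, 2348)) = Rational(-143273, 142054)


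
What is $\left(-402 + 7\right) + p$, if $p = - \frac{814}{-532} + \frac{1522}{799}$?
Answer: $- \frac{83220885}{212534} \approx -391.56$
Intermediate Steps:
$p = \frac{730045}{212534}$ ($p = \left(-814\right) \left(- \frac{1}{532}\right) + 1522 \cdot \frac{1}{799} = \frac{407}{266} + \frac{1522}{799} = \frac{730045}{212534} \approx 3.435$)
$\left(-402 + 7\right) + p = \left(-402 + 7\right) + \frac{730045}{212534} = -395 + \frac{730045}{212534} = - \frac{83220885}{212534}$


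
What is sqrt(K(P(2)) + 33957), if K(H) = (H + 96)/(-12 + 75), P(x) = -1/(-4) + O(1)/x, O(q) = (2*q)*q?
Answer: sqrt(59902871)/42 ≈ 184.28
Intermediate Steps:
O(q) = 2*q**2
P(x) = 1/4 + 2/x (P(x) = -1/(-4) + (2*1**2)/x = -1*(-1/4) + (2*1)/x = 1/4 + 2/x)
K(H) = 32/21 + H/63 (K(H) = (96 + H)/63 = (96 + H)*(1/63) = 32/21 + H/63)
sqrt(K(P(2)) + 33957) = sqrt((32/21 + ((1/4)*(8 + 2)/2)/63) + 33957) = sqrt((32/21 + ((1/4)*(1/2)*10)/63) + 33957) = sqrt((32/21 + (1/63)*(5/4)) + 33957) = sqrt((32/21 + 5/252) + 33957) = sqrt(389/252 + 33957) = sqrt(8557553/252) = sqrt(59902871)/42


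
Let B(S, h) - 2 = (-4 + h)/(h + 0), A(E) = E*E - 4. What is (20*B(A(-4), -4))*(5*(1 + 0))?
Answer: 400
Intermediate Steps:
A(E) = -4 + E² (A(E) = E² - 4 = -4 + E²)
B(S, h) = 2 + (-4 + h)/h (B(S, h) = 2 + (-4 + h)/(h + 0) = 2 + (-4 + h)/h)
(20*B(A(-4), -4))*(5*(1 + 0)) = (20*(3 - 4/(-4)))*(5*(1 + 0)) = (20*(3 - 4*(-¼)))*(5*1) = (20*(3 + 1))*5 = (20*4)*5 = 80*5 = 400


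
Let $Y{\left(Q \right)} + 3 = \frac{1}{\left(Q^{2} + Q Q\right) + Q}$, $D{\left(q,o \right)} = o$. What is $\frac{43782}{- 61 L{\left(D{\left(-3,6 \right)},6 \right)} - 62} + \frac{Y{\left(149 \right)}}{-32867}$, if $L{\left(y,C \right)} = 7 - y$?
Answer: $- \frac{21369371642166}{60034566397} \approx -355.95$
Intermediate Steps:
$Y{\left(Q \right)} = -3 + \frac{1}{Q + 2 Q^{2}}$ ($Y{\left(Q \right)} = -3 + \frac{1}{\left(Q^{2} + Q Q\right) + Q} = -3 + \frac{1}{\left(Q^{2} + Q^{2}\right) + Q} = -3 + \frac{1}{2 Q^{2} + Q} = -3 + \frac{1}{Q + 2 Q^{2}}$)
$\frac{43782}{- 61 L{\left(D{\left(-3,6 \right)},6 \right)} - 62} + \frac{Y{\left(149 \right)}}{-32867} = \frac{43782}{- 61 \left(7 - 6\right) - 62} + \frac{\frac{1}{149} \frac{1}{1 + 2 \cdot 149} \left(1 - 6 \cdot 149^{2} - 447\right)}{-32867} = \frac{43782}{- 61 \left(7 - 6\right) - 62} + \frac{1 - 133206 - 447}{149 \left(1 + 298\right)} \left(- \frac{1}{32867}\right) = \frac{43782}{\left(-61\right) 1 - 62} + \frac{1 - 133206 - 447}{149 \cdot 299} \left(- \frac{1}{32867}\right) = \frac{43782}{-61 - 62} + \frac{1}{149} \cdot \frac{1}{299} \left(-133652\right) \left(- \frac{1}{32867}\right) = \frac{43782}{-123} - - \frac{133652}{1464257717} = 43782 \left(- \frac{1}{123}\right) + \frac{133652}{1464257717} = - \frac{14594}{41} + \frac{133652}{1464257717} = - \frac{21369371642166}{60034566397}$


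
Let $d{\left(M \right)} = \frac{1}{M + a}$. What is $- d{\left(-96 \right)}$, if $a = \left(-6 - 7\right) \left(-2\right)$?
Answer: $\frac{1}{70} \approx 0.014286$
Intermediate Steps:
$a = 26$ ($a = \left(-13\right) \left(-2\right) = 26$)
$d{\left(M \right)} = \frac{1}{26 + M}$ ($d{\left(M \right)} = \frac{1}{M + 26} = \frac{1}{26 + M}$)
$- d{\left(-96 \right)} = - \frac{1}{26 - 96} = - \frac{1}{-70} = \left(-1\right) \left(- \frac{1}{70}\right) = \frac{1}{70}$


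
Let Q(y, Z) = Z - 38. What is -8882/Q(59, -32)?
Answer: 4441/35 ≈ 126.89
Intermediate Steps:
Q(y, Z) = -38 + Z
-8882/Q(59, -32) = -8882/(-38 - 32) = -8882/(-70) = -8882*(-1/70) = 4441/35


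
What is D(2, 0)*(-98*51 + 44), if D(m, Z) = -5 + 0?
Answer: 24770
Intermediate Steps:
D(m, Z) = -5
D(2, 0)*(-98*51 + 44) = -5*(-98*51 + 44) = -5*(-4998 + 44) = -5*(-4954) = 24770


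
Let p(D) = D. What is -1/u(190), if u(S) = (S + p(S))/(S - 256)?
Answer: 33/190 ≈ 0.17368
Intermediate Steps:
u(S) = 2*S/(-256 + S) (u(S) = (S + S)/(S - 256) = (2*S)/(-256 + S) = 2*S/(-256 + S))
-1/u(190) = -1/(2*190/(-256 + 190)) = -1/(2*190/(-66)) = -1/(2*190*(-1/66)) = -1/(-190/33) = -1*(-33/190) = 33/190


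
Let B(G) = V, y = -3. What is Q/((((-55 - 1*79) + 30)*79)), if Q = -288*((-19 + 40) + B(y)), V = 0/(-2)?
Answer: 756/1027 ≈ 0.73612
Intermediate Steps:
V = 0 (V = 0*(-1/2) = 0)
B(G) = 0
Q = -6048 (Q = -288*((-19 + 40) + 0) = -288*(21 + 0) = -288*21 = -6048)
Q/((((-55 - 1*79) + 30)*79)) = -6048*1/(79*((-55 - 1*79) + 30)) = -6048*1/(79*((-55 - 79) + 30)) = -6048*1/(79*(-134 + 30)) = -6048/((-104*79)) = -6048/(-8216) = -6048*(-1/8216) = 756/1027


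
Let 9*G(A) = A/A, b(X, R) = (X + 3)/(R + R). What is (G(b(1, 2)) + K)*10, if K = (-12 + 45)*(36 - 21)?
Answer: 44560/9 ≈ 4951.1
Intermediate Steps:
b(X, R) = (3 + X)/(2*R) (b(X, R) = (3 + X)/((2*R)) = (3 + X)*(1/(2*R)) = (3 + X)/(2*R))
G(A) = ⅑ (G(A) = (A/A)/9 = (⅑)*1 = ⅑)
K = 495 (K = 33*15 = 495)
(G(b(1, 2)) + K)*10 = (⅑ + 495)*10 = (4456/9)*10 = 44560/9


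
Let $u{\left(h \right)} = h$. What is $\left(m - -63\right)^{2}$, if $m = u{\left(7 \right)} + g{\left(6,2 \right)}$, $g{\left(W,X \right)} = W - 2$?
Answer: $5476$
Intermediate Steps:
$g{\left(W,X \right)} = -2 + W$
$m = 11$ ($m = 7 + \left(-2 + 6\right) = 7 + 4 = 11$)
$\left(m - -63\right)^{2} = \left(11 - -63\right)^{2} = \left(11 + 63\right)^{2} = 74^{2} = 5476$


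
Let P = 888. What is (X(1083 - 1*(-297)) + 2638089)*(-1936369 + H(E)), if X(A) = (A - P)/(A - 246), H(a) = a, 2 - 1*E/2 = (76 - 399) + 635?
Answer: -107308954502563/21 ≈ -5.1100e+12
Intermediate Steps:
E = -620 (E = 4 - 2*((76 - 399) + 635) = 4 - 2*(-323 + 635) = 4 - 2*312 = 4 - 624 = -620)
X(A) = (-888 + A)/(-246 + A) (X(A) = (A - 1*888)/(A - 246) = (A - 888)/(-246 + A) = (-888 + A)/(-246 + A))
(X(1083 - 1*(-297)) + 2638089)*(-1936369 + H(E)) = ((-888 + (1083 - 1*(-297)))/(-246 + (1083 - 1*(-297))) + 2638089)*(-1936369 - 620) = ((-888 + (1083 + 297))/(-246 + (1083 + 297)) + 2638089)*(-1936989) = ((-888 + 1380)/(-246 + 1380) + 2638089)*(-1936989) = (492/1134 + 2638089)*(-1936989) = ((1/1134)*492 + 2638089)*(-1936989) = (82/189 + 2638089)*(-1936989) = (498598903/189)*(-1936989) = -107308954502563/21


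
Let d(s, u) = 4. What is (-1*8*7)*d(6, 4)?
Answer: -224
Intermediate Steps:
(-1*8*7)*d(6, 4) = (-1*8*7)*4 = -8*7*4 = -56*4 = -224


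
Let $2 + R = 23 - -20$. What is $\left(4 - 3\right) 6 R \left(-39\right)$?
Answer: $-9594$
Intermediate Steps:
$R = 41$ ($R = -2 + \left(23 - -20\right) = -2 + \left(23 + 20\right) = -2 + 43 = 41$)
$\left(4 - 3\right) 6 R \left(-39\right) = \left(4 - 3\right) 6 \cdot 41 \left(-39\right) = 1 \cdot 6 \cdot 41 \left(-39\right) = 6 \cdot 41 \left(-39\right) = 246 \left(-39\right) = -9594$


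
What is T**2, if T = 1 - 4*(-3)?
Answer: 169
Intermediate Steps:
T = 13 (T = 1 + 12 = 13)
T**2 = 13**2 = 169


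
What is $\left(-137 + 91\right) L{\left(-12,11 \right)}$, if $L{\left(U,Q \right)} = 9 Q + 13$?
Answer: $-5152$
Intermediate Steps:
$L{\left(U,Q \right)} = 13 + 9 Q$
$\left(-137 + 91\right) L{\left(-12,11 \right)} = \left(-137 + 91\right) \left(13 + 9 \cdot 11\right) = - 46 \left(13 + 99\right) = \left(-46\right) 112 = -5152$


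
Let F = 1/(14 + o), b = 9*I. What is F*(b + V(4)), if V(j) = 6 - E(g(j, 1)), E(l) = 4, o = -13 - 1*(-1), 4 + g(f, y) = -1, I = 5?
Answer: 47/2 ≈ 23.500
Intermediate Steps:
g(f, y) = -5 (g(f, y) = -4 - 1 = -5)
o = -12 (o = -13 + 1 = -12)
V(j) = 2 (V(j) = 6 - 1*4 = 6 - 4 = 2)
b = 45 (b = 9*5 = 45)
F = ½ (F = 1/(14 - 12) = 1/2 = ½ ≈ 0.50000)
F*(b + V(4)) = (45 + 2)/2 = (½)*47 = 47/2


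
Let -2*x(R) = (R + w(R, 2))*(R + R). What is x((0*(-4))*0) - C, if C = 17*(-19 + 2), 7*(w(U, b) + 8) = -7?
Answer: 289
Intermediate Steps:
w(U, b) = -9 (w(U, b) = -8 + (⅐)*(-7) = -8 - 1 = -9)
C = -289 (C = 17*(-17) = -289)
x(R) = -R*(-9 + R) (x(R) = -(R - 9)*(R + R)/2 = -(-9 + R)*2*R/2 = -R*(-9 + R))
x((0*(-4))*0) - C = ((0*(-4))*0)*(9 - 0*(-4)*0) - 1*(-289) = (0*0)*(9 - 0*0) + 289 = 0*(9 - 1*0) + 289 = 0*(9 + 0) + 289 = 0*9 + 289 = 0 + 289 = 289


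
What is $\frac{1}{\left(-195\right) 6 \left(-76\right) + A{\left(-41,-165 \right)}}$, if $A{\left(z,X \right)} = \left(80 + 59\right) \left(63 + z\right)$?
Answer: $\frac{1}{91978} \approx 1.0872 \cdot 10^{-5}$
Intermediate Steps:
$A{\left(z,X \right)} = 8757 + 139 z$ ($A{\left(z,X \right)} = 139 \left(63 + z\right) = 8757 + 139 z$)
$\frac{1}{\left(-195\right) 6 \left(-76\right) + A{\left(-41,-165 \right)}} = \frac{1}{\left(-195\right) 6 \left(-76\right) + \left(8757 + 139 \left(-41\right)\right)} = \frac{1}{\left(-1170\right) \left(-76\right) + \left(8757 - 5699\right)} = \frac{1}{88920 + 3058} = \frac{1}{91978}$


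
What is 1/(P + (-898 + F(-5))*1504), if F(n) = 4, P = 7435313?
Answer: 1/6090737 ≈ 1.6418e-7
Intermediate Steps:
1/(P + (-898 + F(-5))*1504) = 1/(7435313 + (-898 + 4)*1504) = 1/(7435313 - 894*1504) = 1/(7435313 - 1344576) = 1/6090737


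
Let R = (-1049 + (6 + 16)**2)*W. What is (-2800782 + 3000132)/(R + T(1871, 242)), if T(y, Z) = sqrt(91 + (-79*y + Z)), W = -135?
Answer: 15205421250/5818023101 - 398700*I*sqrt(36869)/5818023101 ≈ 2.6135 - 0.013158*I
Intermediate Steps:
T(y, Z) = sqrt(91 + Z - 79*y) (T(y, Z) = sqrt(91 + (Z - 79*y)) = sqrt(91 + Z - 79*y))
R = 76275 (R = (-1049 + (6 + 16)**2)*(-135) = (-1049 + 22**2)*(-135) = (-1049 + 484)*(-135) = -565*(-135) = 76275)
(-2800782 + 3000132)/(R + T(1871, 242)) = (-2800782 + 3000132)/(76275 + sqrt(91 + 242 - 79*1871)) = 199350/(76275 + sqrt(91 + 242 - 147809)) = 199350/(76275 + sqrt(-147476)) = 199350/(76275 + 2*I*sqrt(36869))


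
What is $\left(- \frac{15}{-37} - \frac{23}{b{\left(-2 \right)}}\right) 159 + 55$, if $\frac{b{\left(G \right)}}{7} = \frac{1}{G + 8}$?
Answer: $- \frac{780914}{259} \approx -3015.1$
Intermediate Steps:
$b{\left(G \right)} = \frac{7}{8 + G}$ ($b{\left(G \right)} = \frac{7}{G + 8} = \frac{7}{8 + G}$)
$\left(- \frac{15}{-37} - \frac{23}{b{\left(-2 \right)}}\right) 159 + 55 = \left(- \frac{15}{-37} - \frac{23}{7 \frac{1}{8 - 2}}\right) 159 + 55 = \left(\left(-15\right) \left(- \frac{1}{37}\right) - \frac{23}{7 \cdot \frac{1}{6}}\right) 159 + 55 = \left(\frac{15}{37} - \frac{23}{7 \cdot \frac{1}{6}}\right) 159 + 55 = \left(\frac{15}{37} - \frac{23}{\frac{7}{6}}\right) 159 + 55 = \left(\frac{15}{37} - \frac{138}{7}\right) 159 + 55 = \left(- \frac{5001}{259}\right) 159 + 55 = - \frac{795159}{259} + 55 = - \frac{780914}{259}$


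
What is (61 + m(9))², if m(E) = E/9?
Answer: 3844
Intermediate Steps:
m(E) = E/9 (m(E) = E*(⅑) = E/9)
(61 + m(9))² = (61 + (⅑)*9)² = (61 + 1)² = 62² = 3844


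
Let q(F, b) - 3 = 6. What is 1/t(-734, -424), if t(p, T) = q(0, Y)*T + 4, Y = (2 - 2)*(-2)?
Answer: -1/3812 ≈ -0.00026233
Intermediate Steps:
Y = 0 (Y = 0*(-2) = 0)
q(F, b) = 9 (q(F, b) = 3 + 6 = 9)
t(p, T) = 4 + 9*T (t(p, T) = 9*T + 4 = 4 + 9*T)
1/t(-734, -424) = 1/(4 + 9*(-424)) = 1/(4 - 3816) = 1/(-3812) = -1/3812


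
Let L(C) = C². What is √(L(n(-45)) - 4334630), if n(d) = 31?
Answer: I*√4333669 ≈ 2081.7*I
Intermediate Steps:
√(L(n(-45)) - 4334630) = √(31² - 4334630) = √(961 - 4334630) = √(-4333669) = I*√4333669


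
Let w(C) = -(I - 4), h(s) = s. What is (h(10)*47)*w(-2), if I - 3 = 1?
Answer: 0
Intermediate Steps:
I = 4 (I = 3 + 1 = 4)
w(C) = 0 (w(C) = -(4 - 4) = -1*0 = 0)
(h(10)*47)*w(-2) = (10*47)*0 = 470*0 = 0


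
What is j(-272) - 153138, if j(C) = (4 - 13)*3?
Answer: -153165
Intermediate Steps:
j(C) = -27 (j(C) = -9*3 = -27)
j(-272) - 153138 = -27 - 153138 = -153165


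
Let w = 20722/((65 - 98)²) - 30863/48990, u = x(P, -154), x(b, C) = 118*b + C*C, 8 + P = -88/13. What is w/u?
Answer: 4253430883/5079855207240 ≈ 0.00083731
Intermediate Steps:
P = -192/13 (P = -8 - 88/13 = -192/13 ≈ -14.769)
x(b, C) = C² + 118*b (x(b, C) = 118*b + C² = C² + 118*b)
u = 285652/13 (u = (-154)² + 118*(-192/13) = 23716 - 22656/13 = 285652/13 ≈ 21973.)
w = 327186991/17783370 (w = 20722/((-33)²) - 30863*1/48990 = 20722/1089 - 30863/48990 = 327186991/17783370 ≈ 18.398)
w/u = 327186991/(17783370*(285652/13)) = (327186991/17783370)*(13/285652) = 4253430883/5079855207240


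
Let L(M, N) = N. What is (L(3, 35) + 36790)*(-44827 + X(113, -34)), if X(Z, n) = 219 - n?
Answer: -1641437550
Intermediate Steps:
(L(3, 35) + 36790)*(-44827 + X(113, -34)) = (35 + 36790)*(-44827 + (219 - 1*(-34))) = 36825*(-44827 + (219 + 34)) = 36825*(-44827 + 253) = 36825*(-44574) = -1641437550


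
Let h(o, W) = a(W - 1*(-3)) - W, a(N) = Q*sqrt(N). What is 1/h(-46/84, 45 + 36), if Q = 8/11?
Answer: -3267/262835 - 176*sqrt(21)/788505 ≈ -0.013453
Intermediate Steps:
Q = 8/11 (Q = 8*(1/11) = 8/11 ≈ 0.72727)
a(N) = 8*sqrt(N)/11
h(o, W) = -W + 8*sqrt(3 + W)/11 (h(o, W) = 8*sqrt(W - 1*(-3))/11 - W = 8*sqrt(W + 3)/11 - W = 8*sqrt(3 + W)/11 - W = -W + 8*sqrt(3 + W)/11)
1/h(-46/84, 45 + 36) = 1/(-(45 + 36) + 8*sqrt(3 + (45 + 36))/11) = 1/(-1*81 + 8*sqrt(3 + 81)/11) = 1/(-81 + 8*sqrt(84)/11) = 1/(-81 + 8*(2*sqrt(21))/11) = 1/(-81 + 16*sqrt(21)/11)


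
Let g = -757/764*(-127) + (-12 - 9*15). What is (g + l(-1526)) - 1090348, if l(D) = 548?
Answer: -832623369/764 ≈ -1.0898e+6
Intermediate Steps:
g = -16169/764 (g = -757*1/764*(-127) + (-12 - 135) = -757/764*(-127) - 147 = 96139/764 - 147 = -16169/764 ≈ -21.164)
(g + l(-1526)) - 1090348 = (-16169/764 + 548) - 1090348 = 402503/764 - 1090348 = -832623369/764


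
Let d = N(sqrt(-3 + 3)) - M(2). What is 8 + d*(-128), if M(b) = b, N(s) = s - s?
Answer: 264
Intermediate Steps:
N(s) = 0
d = -2 (d = 0 - 1*2 = 0 - 2 = -2)
8 + d*(-128) = 8 - 2*(-128) = 8 + 256 = 264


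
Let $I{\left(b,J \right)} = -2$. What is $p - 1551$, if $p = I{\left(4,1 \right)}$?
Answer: $-1553$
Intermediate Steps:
$p = -2$
$p - 1551 = -2 - 1551 = -1553$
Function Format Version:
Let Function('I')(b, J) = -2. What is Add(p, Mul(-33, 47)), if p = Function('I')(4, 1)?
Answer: -1553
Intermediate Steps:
p = -2
Add(p, Mul(-33, 47)) = Add(-2, Mul(-33, 47)) = Add(-2, -1551) = -1553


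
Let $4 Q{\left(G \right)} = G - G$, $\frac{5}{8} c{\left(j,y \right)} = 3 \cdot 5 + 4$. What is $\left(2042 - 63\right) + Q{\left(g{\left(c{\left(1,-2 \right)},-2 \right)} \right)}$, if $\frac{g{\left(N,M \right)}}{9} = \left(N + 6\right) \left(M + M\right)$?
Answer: $1979$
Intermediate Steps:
$c{\left(j,y \right)} = \frac{152}{5}$ ($c{\left(j,y \right)} = \frac{8 \left(3 \cdot 5 + 4\right)}{5} = \frac{8 \left(15 + 4\right)}{5} = \frac{8}{5} \cdot 19 = \frac{152}{5}$)
$g{\left(N,M \right)} = 18 M \left(6 + N\right)$ ($g{\left(N,M \right)} = 9 \left(N + 6\right) \left(M + M\right) = 9 \left(6 + N\right) 2 M = 9 \cdot 2 M \left(6 + N\right) = 18 M \left(6 + N\right)$)
$Q{\left(G \right)} = 0$ ($Q{\left(G \right)} = \frac{G - G}{4} = \frac{1}{4} \cdot 0 = 0$)
$\left(2042 - 63\right) + Q{\left(g{\left(c{\left(1,-2 \right)},-2 \right)} \right)} = \left(2042 - 63\right) + 0 = 1979 + 0 = 1979$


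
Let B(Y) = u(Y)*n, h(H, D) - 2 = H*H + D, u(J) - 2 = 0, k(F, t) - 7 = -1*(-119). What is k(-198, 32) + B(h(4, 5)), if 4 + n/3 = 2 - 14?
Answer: 30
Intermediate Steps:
k(F, t) = 126 (k(F, t) = 7 - 1*(-119) = 7 + 119 = 126)
u(J) = 2 (u(J) = 2 + 0 = 2)
n = -48 (n = -12 + 3*(2 - 14) = -12 + 3*(-12) = -12 - 36 = -48)
h(H, D) = 2 + D + H² (h(H, D) = 2 + (H*H + D) = 2 + (H² + D) = 2 + (D + H²) = 2 + D + H²)
B(Y) = -96 (B(Y) = 2*(-48) = -96)
k(-198, 32) + B(h(4, 5)) = 126 - 96 = 30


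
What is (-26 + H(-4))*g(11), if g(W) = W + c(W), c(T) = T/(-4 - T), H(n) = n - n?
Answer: -4004/15 ≈ -266.93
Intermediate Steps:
H(n) = 0
g(W) = W - W/(4 + W)
(-26 + H(-4))*g(11) = (-26 + 0)*(11*(3 + 11)/(4 + 11)) = -286*14/15 = -26*154/15 = -4004/15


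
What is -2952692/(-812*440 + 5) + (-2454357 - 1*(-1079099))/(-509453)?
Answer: 1995603099426/182014820575 ≈ 10.964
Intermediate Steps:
-2952692/(-812*440 + 5) + (-2454357 - 1*(-1079099))/(-509453) = -2952692/(-357280 + 5) + (-2454357 + 1079099)*(-1/509453) = -2952692/(-357275) - 1375258*(-1/509453) = -2952692*(-1/357275) + 1375258/509453 = 2952692/357275 + 1375258/509453 = 1995603099426/182014820575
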